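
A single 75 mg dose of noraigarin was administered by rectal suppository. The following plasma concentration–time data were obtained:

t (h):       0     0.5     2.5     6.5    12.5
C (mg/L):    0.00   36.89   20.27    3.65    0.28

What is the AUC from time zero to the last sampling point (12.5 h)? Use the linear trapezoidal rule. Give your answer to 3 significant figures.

AUC = 126 mg/L·h

Trapezoidal AUC_0→12.5:
  [0→0.5]: (0.00+36.89)/2 × 0.5 = 9.2225
  [0.5→2.5]: (36.89+20.27)/2 × 2 = 57.16
  [2.5→6.5]: (20.27+3.65)/2 × 4 = 47.84
  [6.5→12.5]: (3.65+0.28)/2 × 6 = 11.79
  Sum = 126.0125 mg/L·h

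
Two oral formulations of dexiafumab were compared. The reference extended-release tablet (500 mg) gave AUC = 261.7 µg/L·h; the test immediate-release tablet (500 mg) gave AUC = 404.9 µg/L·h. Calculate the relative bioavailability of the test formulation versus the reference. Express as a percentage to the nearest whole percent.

F_rel = 155%

F_rel = (AUC_test/D_test) / (AUC_ref/D_ref)
      = (404.9/500) / (261.7/500)
      = 0.8098 / 0.5234 = 1.5472 = 154.72%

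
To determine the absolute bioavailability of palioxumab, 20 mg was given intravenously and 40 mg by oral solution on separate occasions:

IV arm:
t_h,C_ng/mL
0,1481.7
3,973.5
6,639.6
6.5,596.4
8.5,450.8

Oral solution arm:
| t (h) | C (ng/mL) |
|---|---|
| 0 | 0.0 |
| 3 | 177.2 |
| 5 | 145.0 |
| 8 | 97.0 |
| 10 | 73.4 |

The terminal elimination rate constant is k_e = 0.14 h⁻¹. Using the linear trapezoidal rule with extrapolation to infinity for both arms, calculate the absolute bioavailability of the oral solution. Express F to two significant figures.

F = 0.077

Trapezoidal AUC_0→8.5 (IV):
  [0→3]: (1481.7+973.5)/2 × 3 = 3682.8
  [3→6]: (973.5+639.6)/2 × 3 = 2419.65
  [6→6.5]: (639.6+596.4)/2 × 0.5 = 309.0
  [6.5→8.5]: (596.4+450.8)/2 × 2 = 1047.2
  Sum = 7458.65 ng/mL·h
IV tail: 450.8/0.14 = 3220.000; AUC_iv,0→∞ = 7458.65 + 3220.000 = 10678.65 ng/mL·h
Trapezoidal AUC_0→10 (oral solution):
  [0→3]: (0.0+177.2)/2 × 3 = 265.8
  [3→5]: (177.2+145.0)/2 × 2 = 322.2
  [5→8]: (145.0+97.0)/2 × 3 = 363.0
  [8→10]: (97.0+73.4)/2 × 2 = 170.4
  Sum = 1121.4 ng/mL·h
oral solution tail: 73.4/0.14 = 524.286; AUC_ev,0→∞ = 1121.4 + 524.286 = 1645.686 ng/mL·h
F = (AUC_ev/D_ev)/(AUC_iv/D_iv) = (1645.686/40)/(10678.65/20) = 41.14215/533.9325 = 0.0771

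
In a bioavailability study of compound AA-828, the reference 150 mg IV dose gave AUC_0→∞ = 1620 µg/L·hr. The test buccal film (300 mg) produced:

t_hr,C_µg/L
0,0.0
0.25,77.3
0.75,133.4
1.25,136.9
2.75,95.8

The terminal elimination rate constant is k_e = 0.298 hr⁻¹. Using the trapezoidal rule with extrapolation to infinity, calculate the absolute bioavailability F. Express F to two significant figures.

F = 0.19

Trapezoidal AUC_0→2.75 (buccal film):
  [0→0.25]: (0.0+77.3)/2 × 0.25 = 9.6625
  [0.25→0.75]: (77.3+133.4)/2 × 0.5 = 52.675
  [0.75→1.25]: (133.4+136.9)/2 × 0.5 = 67.575
  [1.25→2.75]: (136.9+95.8)/2 × 1.5 = 174.525
  Sum = 304.4375 µg/L·hr
Tail: C_last/k_e = 95.8/0.298 = 321.477
AUC_0→∞ (buccal film) = 304.4375 + 321.477 = 625.9145 µg/L·hr
F = (AUC_ev/D_ev)/(AUC_iv/D_iv) = (625.9145/300)/(1620/150) = 2.08638/10.8 = 0.1932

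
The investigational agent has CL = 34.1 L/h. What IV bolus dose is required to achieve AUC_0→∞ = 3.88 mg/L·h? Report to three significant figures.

Dose_iv = CL × AUC_0→∞
     = 34.1 × 3.88 = 132.308 mg

Dose = 132 mg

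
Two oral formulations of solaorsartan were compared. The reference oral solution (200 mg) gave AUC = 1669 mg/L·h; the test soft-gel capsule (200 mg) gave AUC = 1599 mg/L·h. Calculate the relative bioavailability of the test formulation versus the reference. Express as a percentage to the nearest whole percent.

F_rel = (AUC_test/D_test) / (AUC_ref/D_ref)
      = (1599/200) / (1669/200)
      = 7.995 / 8.345 = 0.9581 = 95.81%

F_rel = 96%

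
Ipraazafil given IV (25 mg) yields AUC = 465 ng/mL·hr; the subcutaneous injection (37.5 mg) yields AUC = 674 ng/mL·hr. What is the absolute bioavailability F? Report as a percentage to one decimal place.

F = (AUC_ev / D_ev) / (AUC_iv / D_iv)
  = (674/37.5) / (465/25)
  = 17.9733 / 18.6 = 0.9663
  = 96.63%

F = 96.6%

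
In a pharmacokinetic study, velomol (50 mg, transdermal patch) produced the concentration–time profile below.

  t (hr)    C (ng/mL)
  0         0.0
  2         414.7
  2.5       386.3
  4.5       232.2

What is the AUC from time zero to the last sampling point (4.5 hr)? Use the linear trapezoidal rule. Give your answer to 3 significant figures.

AUC = 1230 ng/mL·hr

Trapezoidal AUC_0→4.5:
  [0→2]: (0.0+414.7)/2 × 2 = 414.7
  [2→2.5]: (414.7+386.3)/2 × 0.5 = 200.25
  [2.5→4.5]: (386.3+232.2)/2 × 2 = 618.5
  Sum = 1233.45 ng/mL·hr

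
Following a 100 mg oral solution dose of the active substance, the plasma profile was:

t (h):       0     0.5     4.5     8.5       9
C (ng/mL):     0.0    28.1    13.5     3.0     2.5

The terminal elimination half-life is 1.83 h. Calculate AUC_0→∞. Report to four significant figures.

Trapezoidal AUC_0→9:
  [0→0.5]: (0.0+28.1)/2 × 0.5 = 7.025
  [0.5→4.5]: (28.1+13.5)/2 × 4 = 83.2
  [4.5→8.5]: (13.5+3.0)/2 × 4 = 33.0
  [8.5→9]: (3.0+2.5)/2 × 0.5 = 1.375
  Sum = 124.6 ng/mL·h
k_e = ln2 / t½ = 0.693147 / 1.83 = 0.3788 h^-1
Extrapolated tail: C_last / k_e = 2.5 / 0.3788 = 6.600
AUC_0→∞ = 124.6 + 6.600 = 131.2 ng/mL·h

AUC = 131.2 ng/mL·h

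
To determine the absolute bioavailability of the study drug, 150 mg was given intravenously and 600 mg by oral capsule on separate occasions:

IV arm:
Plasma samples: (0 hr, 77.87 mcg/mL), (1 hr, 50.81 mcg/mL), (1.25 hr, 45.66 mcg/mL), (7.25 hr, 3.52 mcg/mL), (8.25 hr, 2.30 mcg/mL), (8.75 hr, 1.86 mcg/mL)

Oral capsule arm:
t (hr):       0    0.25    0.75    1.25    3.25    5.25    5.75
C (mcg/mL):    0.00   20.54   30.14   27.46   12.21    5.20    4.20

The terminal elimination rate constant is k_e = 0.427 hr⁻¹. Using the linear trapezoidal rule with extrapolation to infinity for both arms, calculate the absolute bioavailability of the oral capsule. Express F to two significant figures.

Trapezoidal AUC_0→8.75 (IV):
  [0→1]: (77.87+50.81)/2 × 1 = 64.34
  [1→1.25]: (50.81+45.66)/2 × 0.25 = 12.05875
  [1.25→7.25]: (45.66+3.52)/2 × 6 = 147.54
  [7.25→8.25]: (3.52+2.30)/2 × 1 = 2.91
  [8.25→8.75]: (2.30+1.86)/2 × 0.5 = 1.04
  Sum = 227.88875 mcg/mL·hr
IV tail: 1.86/0.427 = 4.356; AUC_iv,0→∞ = 227.88875 + 4.356 = 232.24475 mcg/mL·hr
Trapezoidal AUC_0→5.75 (oral capsule):
  [0→0.25]: (0.00+20.54)/2 × 0.25 = 2.5675
  [0.25→0.75]: (20.54+30.14)/2 × 0.5 = 12.67
  [0.75→1.25]: (30.14+27.46)/2 × 0.5 = 14.4
  [1.25→3.25]: (27.46+12.21)/2 × 2 = 39.67
  [3.25→5.25]: (12.21+5.20)/2 × 2 = 17.41
  [5.25→5.75]: (5.20+4.20)/2 × 0.5 = 2.35
  Sum = 89.0675 mcg/mL·hr
oral capsule tail: 4.20/0.427 = 9.836; AUC_ev,0→∞ = 89.0675 + 9.836 = 98.9035 mcg/mL·hr
F = (AUC_ev/D_ev)/(AUC_iv/D_iv) = (98.9035/600)/(232.24475/150) = 0.164839/1.5483 = 0.1065

F = 0.11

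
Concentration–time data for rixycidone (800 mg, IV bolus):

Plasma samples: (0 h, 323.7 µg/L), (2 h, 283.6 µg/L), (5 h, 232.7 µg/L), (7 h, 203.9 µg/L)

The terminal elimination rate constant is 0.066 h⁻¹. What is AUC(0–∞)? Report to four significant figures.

AUC = 4908 µg/L·h

Trapezoidal AUC_0→7:
  [0→2]: (323.7+283.6)/2 × 2 = 607.3
  [2→5]: (283.6+232.7)/2 × 3 = 774.45
  [5→7]: (232.7+203.9)/2 × 2 = 436.6
  Sum = 1818.35 µg/L·h
Extrapolated tail: C_last / k_e = 203.9 / 0.066 = 3089.394
AUC_0→∞ = 1818.35 + 3089.394 = 4907.744 µg/L·h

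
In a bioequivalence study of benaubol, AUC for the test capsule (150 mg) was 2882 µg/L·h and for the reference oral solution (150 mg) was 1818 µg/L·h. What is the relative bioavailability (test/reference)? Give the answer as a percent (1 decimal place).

F_rel = (AUC_test/D_test) / (AUC_ref/D_ref)
      = (2882/150) / (1818/150)
      = 19.2133 / 12.12 = 1.5853 = 158.53%

F_rel = 158.5%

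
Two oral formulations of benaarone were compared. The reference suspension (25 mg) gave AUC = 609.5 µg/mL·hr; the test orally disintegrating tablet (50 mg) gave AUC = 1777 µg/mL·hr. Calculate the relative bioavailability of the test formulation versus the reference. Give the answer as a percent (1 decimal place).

F_rel = 145.8%

F_rel = (AUC_test/D_test) / (AUC_ref/D_ref)
      = (1777/50) / (609.5/25)
      = 35.54 / 24.38 = 1.4578 = 145.78%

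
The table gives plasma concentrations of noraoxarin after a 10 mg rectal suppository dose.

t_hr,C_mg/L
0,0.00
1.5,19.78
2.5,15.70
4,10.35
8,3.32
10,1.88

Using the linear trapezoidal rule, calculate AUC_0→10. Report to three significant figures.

AUC = 84.7 mg/L·hr

Trapezoidal AUC_0→10:
  [0→1.5]: (0.00+19.78)/2 × 1.5 = 14.835
  [1.5→2.5]: (19.78+15.70)/2 × 1 = 17.74
  [2.5→4]: (15.70+10.35)/2 × 1.5 = 19.5375
  [4→8]: (10.35+3.32)/2 × 4 = 27.34
  [8→10]: (3.32+1.88)/2 × 2 = 5.2
  Sum = 84.6525 mg/L·hr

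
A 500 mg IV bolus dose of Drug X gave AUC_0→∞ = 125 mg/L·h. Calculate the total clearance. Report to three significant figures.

CL = 4.00 L/h

CL = Dose_iv / AUC_0→∞
   = 500 / 125 = 4 L/h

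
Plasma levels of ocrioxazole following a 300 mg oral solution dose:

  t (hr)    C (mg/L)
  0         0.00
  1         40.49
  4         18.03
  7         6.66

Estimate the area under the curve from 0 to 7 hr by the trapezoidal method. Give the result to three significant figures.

Trapezoidal AUC_0→7:
  [0→1]: (0.00+40.49)/2 × 1 = 20.245
  [1→4]: (40.49+18.03)/2 × 3 = 87.78
  [4→7]: (18.03+6.66)/2 × 3 = 37.035
  Sum = 145.06 mg/L·hr

AUC = 145 mg/L·hr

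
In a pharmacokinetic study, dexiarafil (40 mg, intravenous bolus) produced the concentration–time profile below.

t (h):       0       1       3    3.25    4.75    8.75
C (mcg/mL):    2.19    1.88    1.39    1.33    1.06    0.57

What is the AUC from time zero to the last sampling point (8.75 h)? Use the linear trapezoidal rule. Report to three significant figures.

AUC = 10.7 mcg/mL·h

Trapezoidal AUC_0→8.75:
  [0→1]: (2.19+1.88)/2 × 1 = 2.035
  [1→3]: (1.88+1.39)/2 × 2 = 3.27
  [3→3.25]: (1.39+1.33)/2 × 0.25 = 0.34
  [3.25→4.75]: (1.33+1.06)/2 × 1.5 = 1.7925
  [4.75→8.75]: (1.06+0.57)/2 × 4 = 3.26
  Sum = 10.6975 mcg/mL·h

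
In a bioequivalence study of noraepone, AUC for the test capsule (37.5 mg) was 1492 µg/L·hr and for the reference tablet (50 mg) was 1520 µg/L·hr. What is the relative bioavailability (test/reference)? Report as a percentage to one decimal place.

F_rel = 130.9%

F_rel = (AUC_test/D_test) / (AUC_ref/D_ref)
      = (1492/37.5) / (1520/50)
      = 39.7867 / 30.4 = 1.3088 = 130.88%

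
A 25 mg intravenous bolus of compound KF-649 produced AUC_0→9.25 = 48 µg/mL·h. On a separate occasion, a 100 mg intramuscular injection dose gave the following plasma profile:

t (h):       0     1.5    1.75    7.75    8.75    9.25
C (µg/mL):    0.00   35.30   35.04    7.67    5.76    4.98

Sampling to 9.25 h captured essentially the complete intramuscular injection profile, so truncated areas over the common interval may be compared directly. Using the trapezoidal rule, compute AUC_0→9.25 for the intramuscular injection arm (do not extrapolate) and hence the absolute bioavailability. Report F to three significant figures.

F = 0.900

Trapezoidal AUC_0→9.25 (intramuscular injection):
  [0→1.5]: (0.00+35.30)/2 × 1.5 = 26.475
  [1.5→1.75]: (35.30+35.04)/2 × 0.25 = 8.7925
  [1.75→7.75]: (35.04+7.67)/2 × 6 = 128.13
  [7.75→8.75]: (7.67+5.76)/2 × 1 = 6.715
  [8.75→9.25]: (5.76+4.98)/2 × 0.5 = 2.685
  Sum = 172.7975 µg/mL·h
F = (AUC_ev/D_ev)/(AUC_iv/D_iv) = (172.7975/100)/(48/25) = 1.727975/1.92 = 0.9000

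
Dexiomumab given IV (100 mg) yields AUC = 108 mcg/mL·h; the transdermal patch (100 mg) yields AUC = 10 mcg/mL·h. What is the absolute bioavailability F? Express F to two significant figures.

F = 0.093

F = (AUC_ev / D_ev) / (AUC_iv / D_iv)
  = (10/100) / (108/100)
  = 0.1 / 1.08 = 0.0926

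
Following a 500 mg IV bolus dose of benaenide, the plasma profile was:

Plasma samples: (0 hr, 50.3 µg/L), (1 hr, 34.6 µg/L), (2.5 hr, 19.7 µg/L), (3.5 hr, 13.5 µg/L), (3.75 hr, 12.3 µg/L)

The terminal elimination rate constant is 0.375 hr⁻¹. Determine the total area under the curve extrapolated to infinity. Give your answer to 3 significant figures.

Trapezoidal AUC_0→3.75:
  [0→1]: (50.3+34.6)/2 × 1 = 42.45
  [1→2.5]: (34.6+19.7)/2 × 1.5 = 40.725
  [2.5→3.5]: (19.7+13.5)/2 × 1 = 16.6
  [3.5→3.75]: (13.5+12.3)/2 × 0.25 = 3.225
  Sum = 103.0 µg/L·hr
Extrapolated tail: C_last / k_e = 12.3 / 0.375 = 32.800
AUC_0→∞ = 103.0 + 32.800 = 135.8 µg/L·hr

AUC = 136 µg/L·hr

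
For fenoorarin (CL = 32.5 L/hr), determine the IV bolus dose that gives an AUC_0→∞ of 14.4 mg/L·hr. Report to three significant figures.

Dose = 468 mg

Dose_iv = CL × AUC_0→∞
     = 32.5 × 14.4 = 468 mg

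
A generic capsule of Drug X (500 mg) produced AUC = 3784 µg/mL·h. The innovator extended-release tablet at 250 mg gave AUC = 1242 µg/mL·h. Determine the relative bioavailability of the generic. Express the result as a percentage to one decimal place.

F_rel = 152.3%

F_rel = (AUC_test/D_test) / (AUC_ref/D_ref)
      = (3784/500) / (1242/250)
      = 7.568 / 4.968 = 1.5233 = 152.33%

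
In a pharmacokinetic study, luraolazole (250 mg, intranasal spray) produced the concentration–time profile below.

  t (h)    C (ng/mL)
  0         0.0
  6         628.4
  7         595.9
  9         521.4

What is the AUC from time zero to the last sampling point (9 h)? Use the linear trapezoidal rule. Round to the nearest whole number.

Trapezoidal AUC_0→9:
  [0→6]: (0.0+628.4)/2 × 6 = 1885.2
  [6→7]: (628.4+595.9)/2 × 1 = 612.15
  [7→9]: (595.9+521.4)/2 × 2 = 1117.3
  Sum = 3614.65 ng/mL·h

AUC = 3615 ng/mL·h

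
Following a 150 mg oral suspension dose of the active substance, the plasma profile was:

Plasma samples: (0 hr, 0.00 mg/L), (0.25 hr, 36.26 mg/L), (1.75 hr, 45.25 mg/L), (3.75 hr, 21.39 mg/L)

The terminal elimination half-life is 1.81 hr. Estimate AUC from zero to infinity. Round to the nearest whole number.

Trapezoidal AUC_0→3.75:
  [0→0.25]: (0.00+36.26)/2 × 0.25 = 4.5325
  [0.25→1.75]: (36.26+45.25)/2 × 1.5 = 61.1325
  [1.75→3.75]: (45.25+21.39)/2 × 2 = 66.64
  Sum = 132.305 mg/L·hr
k_e = ln2 / t½ = 0.693147 / 1.81 = 0.3830 hr^-1
Extrapolated tail: C_last / k_e = 21.39 / 0.383 = 55.849
AUC_0→∞ = 132.305 + 55.849 = 188.154 mg/L·hr

AUC = 188 mg/L·hr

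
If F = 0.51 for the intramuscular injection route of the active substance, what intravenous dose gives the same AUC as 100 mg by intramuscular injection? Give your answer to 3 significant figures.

D_iv = 51.0 mg

Systemic exposure from an extravascular dose = F × D_ev, so the equivalent IV dose is F × D_ev.
D_iv = F × D_ev = 0.51 × 100 = 51 mg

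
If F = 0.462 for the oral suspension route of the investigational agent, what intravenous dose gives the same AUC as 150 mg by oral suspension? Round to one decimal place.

Systemic exposure from an extravascular dose = F × D_ev, so the equivalent IV dose is F × D_ev.
D_iv = F × D_ev = 0.462 × 150 = 69.3 mg

D_iv = 69.3 mg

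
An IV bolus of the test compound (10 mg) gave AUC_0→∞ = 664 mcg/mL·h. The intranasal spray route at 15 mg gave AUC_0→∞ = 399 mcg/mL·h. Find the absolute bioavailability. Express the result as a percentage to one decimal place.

F = (AUC_ev / D_ev) / (AUC_iv / D_iv)
  = (399/15) / (664/10)
  = 26.6 / 66.4 = 0.4006
  = 40.06%

F = 40.1%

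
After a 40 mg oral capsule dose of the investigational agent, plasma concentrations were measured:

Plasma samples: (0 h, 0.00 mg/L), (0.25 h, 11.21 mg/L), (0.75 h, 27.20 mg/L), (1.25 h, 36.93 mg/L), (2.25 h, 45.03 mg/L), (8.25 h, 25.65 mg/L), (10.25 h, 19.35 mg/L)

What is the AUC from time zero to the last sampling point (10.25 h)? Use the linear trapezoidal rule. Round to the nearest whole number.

Trapezoidal AUC_0→10.25:
  [0→0.25]: (0.00+11.21)/2 × 0.25 = 1.40125
  [0.25→0.75]: (11.21+27.20)/2 × 0.5 = 9.6025
  [0.75→1.25]: (27.20+36.93)/2 × 0.5 = 16.0325
  [1.25→2.25]: (36.93+45.03)/2 × 1 = 40.98
  [2.25→8.25]: (45.03+25.65)/2 × 6 = 212.04
  [8.25→10.25]: (25.65+19.35)/2 × 2 = 45.0
  Sum = 325.05625 mg/L·h

AUC = 325 mg/L·h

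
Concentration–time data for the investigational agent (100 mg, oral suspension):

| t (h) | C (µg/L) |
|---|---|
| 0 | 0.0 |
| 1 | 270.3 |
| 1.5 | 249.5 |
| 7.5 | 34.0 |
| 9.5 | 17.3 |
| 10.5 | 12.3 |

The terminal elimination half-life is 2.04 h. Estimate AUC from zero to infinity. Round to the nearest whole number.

AUC = 1218 µg/L·h

Trapezoidal AUC_0→10.5:
  [0→1]: (0.0+270.3)/2 × 1 = 135.15
  [1→1.5]: (270.3+249.5)/2 × 0.5 = 129.95
  [1.5→7.5]: (249.5+34.0)/2 × 6 = 850.5
  [7.5→9.5]: (34.0+17.3)/2 × 2 = 51.3
  [9.5→10.5]: (17.3+12.3)/2 × 1 = 14.8
  Sum = 1181.7 µg/L·h
k_e = ln2 / t½ = 0.693147 / 2.04 = 0.3398 h^-1
Extrapolated tail: C_last / k_e = 12.3 / 0.3398 = 36.198
AUC_0→∞ = 1181.7 + 36.198 = 1217.898 µg/L·h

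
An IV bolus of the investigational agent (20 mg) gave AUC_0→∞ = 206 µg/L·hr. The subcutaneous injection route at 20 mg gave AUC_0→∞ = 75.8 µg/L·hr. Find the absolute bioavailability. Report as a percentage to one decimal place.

F = 36.8%

F = (AUC_ev / D_ev) / (AUC_iv / D_iv)
  = (75.8/20) / (206/20)
  = 3.79 / 10.3 = 0.3680
  = 36.80%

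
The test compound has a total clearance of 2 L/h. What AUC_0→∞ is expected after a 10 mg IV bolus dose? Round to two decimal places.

AUC = 5.00 mg/L·h

AUC_0→∞ = Dose_iv / CL
        = 10 / 2 = 5 mg/L·h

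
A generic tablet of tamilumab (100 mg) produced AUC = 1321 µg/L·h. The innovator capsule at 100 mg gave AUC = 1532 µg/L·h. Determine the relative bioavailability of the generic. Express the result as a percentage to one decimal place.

F_rel = 86.2%

F_rel = (AUC_test/D_test) / (AUC_ref/D_ref)
      = (1321/100) / (1532/100)
      = 13.21 / 15.32 = 0.8623 = 86.23%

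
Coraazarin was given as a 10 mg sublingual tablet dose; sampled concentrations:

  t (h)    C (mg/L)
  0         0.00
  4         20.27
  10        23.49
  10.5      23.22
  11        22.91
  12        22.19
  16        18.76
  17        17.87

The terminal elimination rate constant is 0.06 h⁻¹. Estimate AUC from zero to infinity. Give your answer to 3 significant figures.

AUC = 616 mg/L·h

Trapezoidal AUC_0→17:
  [0→4]: (0.00+20.27)/2 × 4 = 40.54
  [4→10]: (20.27+23.49)/2 × 6 = 131.28
  [10→10.5]: (23.49+23.22)/2 × 0.5 = 11.6775
  [10.5→11]: (23.22+22.91)/2 × 0.5 = 11.5325
  [11→12]: (22.91+22.19)/2 × 1 = 22.55
  [12→16]: (22.19+18.76)/2 × 4 = 81.9
  [16→17]: (18.76+17.87)/2 × 1 = 18.315
  Sum = 317.795 mg/L·h
Extrapolated tail: C_last / k_e = 17.87 / 0.06 = 297.833
AUC_0→∞ = 317.795 + 297.833 = 615.628 mg/L·h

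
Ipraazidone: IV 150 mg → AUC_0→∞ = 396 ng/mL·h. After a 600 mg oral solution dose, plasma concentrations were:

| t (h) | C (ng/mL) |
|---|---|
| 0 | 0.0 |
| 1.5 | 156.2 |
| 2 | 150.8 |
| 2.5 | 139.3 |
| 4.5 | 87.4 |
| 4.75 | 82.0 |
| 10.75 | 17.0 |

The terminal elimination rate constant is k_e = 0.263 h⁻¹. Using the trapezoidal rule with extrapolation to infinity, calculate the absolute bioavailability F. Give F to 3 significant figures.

F = 0.553

Trapezoidal AUC_0→10.75 (oral solution):
  [0→1.5]: (0.0+156.2)/2 × 1.5 = 117.15
  [1.5→2]: (156.2+150.8)/2 × 0.5 = 76.75
  [2→2.5]: (150.8+139.3)/2 × 0.5 = 72.525
  [2.5→4.5]: (139.3+87.4)/2 × 2 = 226.7
  [4.5→4.75]: (87.4+82.0)/2 × 0.25 = 21.175
  [4.75→10.75]: (82.0+17.0)/2 × 6 = 297.0
  Sum = 811.3 ng/mL·h
Tail: C_last/k_e = 17.0/0.263 = 64.639
AUC_0→∞ (oral solution) = 811.3 + 64.639 = 875.939 ng/mL·h
F = (AUC_ev/D_ev)/(AUC_iv/D_iv) = (875.939/600)/(396/150) = 1.4599/2.64 = 0.5530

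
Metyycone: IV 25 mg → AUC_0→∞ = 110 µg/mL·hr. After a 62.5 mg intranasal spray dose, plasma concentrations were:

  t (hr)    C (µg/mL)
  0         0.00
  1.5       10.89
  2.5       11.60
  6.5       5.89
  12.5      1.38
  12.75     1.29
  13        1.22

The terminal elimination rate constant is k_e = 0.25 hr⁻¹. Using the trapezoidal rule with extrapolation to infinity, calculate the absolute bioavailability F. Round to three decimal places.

Trapezoidal AUC_0→13 (intranasal spray):
  [0→1.5]: (0.00+10.89)/2 × 1.5 = 8.1675
  [1.5→2.5]: (10.89+11.60)/2 × 1 = 11.245
  [2.5→6.5]: (11.60+5.89)/2 × 4 = 34.98
  [6.5→12.5]: (5.89+1.38)/2 × 6 = 21.81
  [12.5→12.75]: (1.38+1.29)/2 × 0.25 = 0.33375
  [12.75→13]: (1.29+1.22)/2 × 0.25 = 0.31375
  Sum = 76.85 µg/mL·hr
Tail: C_last/k_e = 1.22/0.25 = 4.880
AUC_0→∞ (intranasal spray) = 76.85 + 4.880 = 81.73 µg/mL·hr
F = (AUC_ev/D_ev)/(AUC_iv/D_iv) = (81.73/62.5)/(110/25) = 1.30768/4.4 = 0.2972

F = 0.297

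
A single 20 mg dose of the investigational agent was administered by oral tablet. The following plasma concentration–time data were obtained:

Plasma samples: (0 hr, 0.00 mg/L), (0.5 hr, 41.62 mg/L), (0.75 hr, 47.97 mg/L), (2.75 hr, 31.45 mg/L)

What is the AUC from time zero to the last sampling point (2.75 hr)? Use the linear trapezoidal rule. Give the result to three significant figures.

AUC = 101 mg/L·hr

Trapezoidal AUC_0→2.75:
  [0→0.5]: (0.00+41.62)/2 × 0.5 = 10.405
  [0.5→0.75]: (41.62+47.97)/2 × 0.25 = 11.19875
  [0.75→2.75]: (47.97+31.45)/2 × 2 = 79.42
  Sum = 101.02375 mg/L·hr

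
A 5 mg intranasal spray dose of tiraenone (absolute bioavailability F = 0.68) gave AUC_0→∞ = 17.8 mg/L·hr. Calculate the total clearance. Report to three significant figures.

CL = F × Dose / AUC_0→∞
   = 0.68 × 5 / 17.8 = 0.191011 L/hr

CL = 0.191 L/hr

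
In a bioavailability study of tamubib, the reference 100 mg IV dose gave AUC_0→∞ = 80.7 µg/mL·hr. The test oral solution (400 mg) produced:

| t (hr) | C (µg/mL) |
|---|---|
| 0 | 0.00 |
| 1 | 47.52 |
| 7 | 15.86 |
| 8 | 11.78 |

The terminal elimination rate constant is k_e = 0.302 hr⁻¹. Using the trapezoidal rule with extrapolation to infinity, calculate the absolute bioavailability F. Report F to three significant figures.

Trapezoidal AUC_0→8 (oral solution):
  [0→1]: (0.00+47.52)/2 × 1 = 23.76
  [1→7]: (47.52+15.86)/2 × 6 = 190.14
  [7→8]: (15.86+11.78)/2 × 1 = 13.82
  Sum = 227.72 µg/mL·hr
Tail: C_last/k_e = 11.78/0.302 = 39.007
AUC_0→∞ (oral solution) = 227.72 + 39.007 = 266.727 µg/mL·hr
F = (AUC_ev/D_ev)/(AUC_iv/D_iv) = (266.727/400)/(80.7/100) = 0.6668175/0.807 = 0.8263

F = 0.826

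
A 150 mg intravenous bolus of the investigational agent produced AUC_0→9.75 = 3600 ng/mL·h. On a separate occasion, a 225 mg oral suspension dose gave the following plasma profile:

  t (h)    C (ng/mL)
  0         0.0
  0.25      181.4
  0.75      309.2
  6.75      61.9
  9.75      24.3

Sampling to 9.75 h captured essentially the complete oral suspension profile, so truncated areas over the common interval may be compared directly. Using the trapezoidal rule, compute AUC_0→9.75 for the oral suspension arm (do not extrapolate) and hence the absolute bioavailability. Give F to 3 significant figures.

F = 0.257

Trapezoidal AUC_0→9.75 (oral suspension):
  [0→0.25]: (0.0+181.4)/2 × 0.25 = 22.675
  [0.25→0.75]: (181.4+309.2)/2 × 0.5 = 122.65
  [0.75→6.75]: (309.2+61.9)/2 × 6 = 1113.3
  [6.75→9.75]: (61.9+24.3)/2 × 3 = 129.3
  Sum = 1387.925 ng/mL·h
F = (AUC_ev/D_ev)/(AUC_iv/D_iv) = (1387.925/225)/(3600/150) = 6.16856/24 = 0.2570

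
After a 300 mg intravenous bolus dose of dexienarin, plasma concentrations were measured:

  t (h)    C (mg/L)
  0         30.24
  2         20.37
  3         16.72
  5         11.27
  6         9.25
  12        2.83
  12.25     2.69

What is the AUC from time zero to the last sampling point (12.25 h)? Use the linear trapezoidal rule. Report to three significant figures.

AUC = 144 mg/L·h

Trapezoidal AUC_0→12.25:
  [0→2]: (30.24+20.37)/2 × 2 = 50.61
  [2→3]: (20.37+16.72)/2 × 1 = 18.545
  [3→5]: (16.72+11.27)/2 × 2 = 27.99
  [5→6]: (11.27+9.25)/2 × 1 = 10.26
  [6→12]: (9.25+2.83)/2 × 6 = 36.24
  [12→12.25]: (2.83+2.69)/2 × 0.25 = 0.69
  Sum = 144.335 mg/L·h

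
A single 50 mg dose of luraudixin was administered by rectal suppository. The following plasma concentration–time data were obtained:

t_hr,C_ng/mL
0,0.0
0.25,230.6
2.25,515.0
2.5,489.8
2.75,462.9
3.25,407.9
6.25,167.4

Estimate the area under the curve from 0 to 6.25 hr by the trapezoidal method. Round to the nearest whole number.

AUC = 2100 ng/mL·hr

Trapezoidal AUC_0→6.25:
  [0→0.25]: (0.0+230.6)/2 × 0.25 = 28.825
  [0.25→2.25]: (230.6+515.0)/2 × 2 = 745.6
  [2.25→2.5]: (515.0+489.8)/2 × 0.25 = 125.6
  [2.5→2.75]: (489.8+462.9)/2 × 0.25 = 119.0875
  [2.75→3.25]: (462.9+407.9)/2 × 0.5 = 217.7
  [3.25→6.25]: (407.9+167.4)/2 × 3 = 862.95
  Sum = 2099.7625 ng/mL·hr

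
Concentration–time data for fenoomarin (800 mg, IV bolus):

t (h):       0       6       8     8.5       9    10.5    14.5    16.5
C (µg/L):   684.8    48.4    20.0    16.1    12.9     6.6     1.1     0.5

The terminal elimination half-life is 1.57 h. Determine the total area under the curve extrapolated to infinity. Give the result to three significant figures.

AUC = 2320 µg/L·h

Trapezoidal AUC_0→16.5:
  [0→6]: (684.8+48.4)/2 × 6 = 2199.6
  [6→8]: (48.4+20.0)/2 × 2 = 68.4
  [8→8.5]: (20.0+16.1)/2 × 0.5 = 9.025
  [8.5→9]: (16.1+12.9)/2 × 0.5 = 7.25
  [9→10.5]: (12.9+6.6)/2 × 1.5 = 14.625
  [10.5→14.5]: (6.6+1.1)/2 × 4 = 15.4
  [14.5→16.5]: (1.1+0.5)/2 × 2 = 1.6
  Sum = 2315.9 µg/L·h
k_e = ln2 / t½ = 0.693147 / 1.57 = 0.4415 h^-1
Extrapolated tail: C_last / k_e = 0.5 / 0.4415 = 1.133
AUC_0→∞ = 2315.9 + 1.133 = 2317.033 µg/L·h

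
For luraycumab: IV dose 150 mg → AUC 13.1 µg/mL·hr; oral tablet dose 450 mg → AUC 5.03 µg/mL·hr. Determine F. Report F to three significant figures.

F = (AUC_ev / D_ev) / (AUC_iv / D_iv)
  = (5.03/450) / (13.1/150)
  = 0.0111778 / 0.0873333 = 0.1280

F = 0.128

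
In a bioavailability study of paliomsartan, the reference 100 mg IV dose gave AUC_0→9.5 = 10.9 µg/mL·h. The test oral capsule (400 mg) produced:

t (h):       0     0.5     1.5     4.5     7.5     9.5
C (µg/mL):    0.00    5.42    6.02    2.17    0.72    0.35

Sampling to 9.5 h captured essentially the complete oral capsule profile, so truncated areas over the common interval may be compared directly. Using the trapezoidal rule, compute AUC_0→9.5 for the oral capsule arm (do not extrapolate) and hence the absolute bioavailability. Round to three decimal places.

F = 0.568

Trapezoidal AUC_0→9.5 (oral capsule):
  [0→0.5]: (0.00+5.42)/2 × 0.5 = 1.355
  [0.5→1.5]: (5.42+6.02)/2 × 1 = 5.72
  [1.5→4.5]: (6.02+2.17)/2 × 3 = 12.285
  [4.5→7.5]: (2.17+0.72)/2 × 3 = 4.335
  [7.5→9.5]: (0.72+0.35)/2 × 2 = 1.07
  Sum = 24.765 µg/mL·h
F = (AUC_ev/D_ev)/(AUC_iv/D_iv) = (24.765/400)/(10.9/100) = 0.0619125/0.109 = 0.5680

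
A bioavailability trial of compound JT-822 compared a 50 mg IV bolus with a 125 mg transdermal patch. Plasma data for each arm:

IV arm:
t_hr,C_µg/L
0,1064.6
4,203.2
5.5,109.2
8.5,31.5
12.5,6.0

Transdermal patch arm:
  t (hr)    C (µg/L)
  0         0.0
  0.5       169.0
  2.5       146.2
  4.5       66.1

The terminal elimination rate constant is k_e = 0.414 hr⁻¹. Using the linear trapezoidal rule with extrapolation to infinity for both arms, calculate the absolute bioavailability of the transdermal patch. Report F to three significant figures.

F = 0.0950

Trapezoidal AUC_0→12.5 (IV):
  [0→4]: (1064.6+203.2)/2 × 4 = 2535.6
  [4→5.5]: (203.2+109.2)/2 × 1.5 = 234.3
  [5.5→8.5]: (109.2+31.5)/2 × 3 = 211.05
  [8.5→12.5]: (31.5+6.0)/2 × 4 = 75.0
  Sum = 3055.95 µg/L·hr
IV tail: 6.0/0.414 = 14.493; AUC_iv,0→∞ = 3055.95 + 14.493 = 3070.443 µg/L·hr
Trapezoidal AUC_0→4.5 (transdermal patch):
  [0→0.5]: (0.0+169.0)/2 × 0.5 = 42.25
  [0.5→2.5]: (169.0+146.2)/2 × 2 = 315.2
  [2.5→4.5]: (146.2+66.1)/2 × 2 = 212.3
  Sum = 569.75 µg/L·hr
transdermal patch tail: 66.1/0.414 = 159.662; AUC_ev,0→∞ = 569.75 + 159.662 = 729.412 µg/L·hr
F = (AUC_ev/D_ev)/(AUC_iv/D_iv) = (729.412/125)/(3070.443/50) = 5.835296/61.40886 = 0.0950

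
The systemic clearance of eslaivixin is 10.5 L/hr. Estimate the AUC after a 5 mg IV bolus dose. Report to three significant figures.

AUC = 0.476 mg/L·hr

AUC_0→∞ = Dose_iv / CL
        = 5 / 10.5 = 0.47619 mg/L·hr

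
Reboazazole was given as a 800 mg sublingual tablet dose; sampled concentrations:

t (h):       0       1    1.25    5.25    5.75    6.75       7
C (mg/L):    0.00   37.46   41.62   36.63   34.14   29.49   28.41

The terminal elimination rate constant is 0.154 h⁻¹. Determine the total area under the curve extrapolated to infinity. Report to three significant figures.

Trapezoidal AUC_0→7:
  [0→1]: (0.00+37.46)/2 × 1 = 18.73
  [1→1.25]: (37.46+41.62)/2 × 0.25 = 9.885
  [1.25→5.25]: (41.62+36.63)/2 × 4 = 156.5
  [5.25→5.75]: (36.63+34.14)/2 × 0.5 = 17.6925
  [5.75→6.75]: (34.14+29.49)/2 × 1 = 31.815
  [6.75→7]: (29.49+28.41)/2 × 0.25 = 7.2375
  Sum = 241.86 mg/L·h
Extrapolated tail: C_last / k_e = 28.41 / 0.154 = 184.481
AUC_0→∞ = 241.86 + 184.481 = 426.341 mg/L·h

AUC = 426 mg/L·h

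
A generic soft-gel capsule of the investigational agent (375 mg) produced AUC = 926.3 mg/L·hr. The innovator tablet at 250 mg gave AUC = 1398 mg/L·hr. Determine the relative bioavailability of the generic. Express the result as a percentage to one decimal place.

F_rel = 44.2%

F_rel = (AUC_test/D_test) / (AUC_ref/D_ref)
      = (926.3/375) / (1398/250)
      = 2.47013 / 5.592 = 0.4417 = 44.17%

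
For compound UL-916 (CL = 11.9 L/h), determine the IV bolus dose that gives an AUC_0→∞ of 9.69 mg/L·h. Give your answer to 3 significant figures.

Dose = 115 mg

Dose_iv = CL × AUC_0→∞
     = 11.9 × 9.69 = 115.311 mg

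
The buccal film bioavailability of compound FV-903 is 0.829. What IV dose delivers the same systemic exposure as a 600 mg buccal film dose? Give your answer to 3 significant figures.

Systemic exposure from an extravascular dose = F × D_ev, so the equivalent IV dose is F × D_ev.
D_iv = F × D_ev = 0.829 × 600 = 497.4 mg

D_iv = 497 mg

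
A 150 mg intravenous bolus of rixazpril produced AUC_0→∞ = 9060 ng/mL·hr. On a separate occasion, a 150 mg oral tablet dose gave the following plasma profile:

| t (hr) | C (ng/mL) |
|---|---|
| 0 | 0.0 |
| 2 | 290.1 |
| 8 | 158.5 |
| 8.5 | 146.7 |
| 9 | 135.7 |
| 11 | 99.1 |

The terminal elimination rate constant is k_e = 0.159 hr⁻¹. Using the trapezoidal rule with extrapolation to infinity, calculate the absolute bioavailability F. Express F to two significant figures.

F = 0.29

Trapezoidal AUC_0→11 (oral tablet):
  [0→2]: (0.0+290.1)/2 × 2 = 290.1
  [2→8]: (290.1+158.5)/2 × 6 = 1345.8
  [8→8.5]: (158.5+146.7)/2 × 0.5 = 76.3
  [8.5→9]: (146.7+135.7)/2 × 0.5 = 70.6
  [9→11]: (135.7+99.1)/2 × 2 = 234.8
  Sum = 2017.6 ng/mL·hr
Tail: C_last/k_e = 99.1/0.159 = 623.270
AUC_0→∞ (oral tablet) = 2017.6 + 623.270 = 2640.87 ng/mL·hr
F = (AUC_ev/D_ev)/(AUC_iv/D_iv) = (2640.87/150)/(9060/150) = 17.6058/60.4 = 0.2915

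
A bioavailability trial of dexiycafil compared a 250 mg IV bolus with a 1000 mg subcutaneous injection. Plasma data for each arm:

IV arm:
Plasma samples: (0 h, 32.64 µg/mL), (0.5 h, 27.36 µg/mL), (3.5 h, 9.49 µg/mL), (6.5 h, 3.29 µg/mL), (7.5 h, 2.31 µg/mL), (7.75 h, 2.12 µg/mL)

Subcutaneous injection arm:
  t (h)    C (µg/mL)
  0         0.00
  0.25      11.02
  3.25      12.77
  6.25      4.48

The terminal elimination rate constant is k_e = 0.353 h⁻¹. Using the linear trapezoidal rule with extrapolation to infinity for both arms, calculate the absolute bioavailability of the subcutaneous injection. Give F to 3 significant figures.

Trapezoidal AUC_0→7.75 (IV):
  [0→0.5]: (32.64+27.36)/2 × 0.5 = 15.0
  [0.5→3.5]: (27.36+9.49)/2 × 3 = 55.275
  [3.5→6.5]: (9.49+3.29)/2 × 3 = 19.17
  [6.5→7.5]: (3.29+2.31)/2 × 1 = 2.8
  [7.5→7.75]: (2.31+2.12)/2 × 0.25 = 0.55375
  Sum = 92.79875 µg/mL·h
IV tail: 2.12/0.353 = 6.006; AUC_iv,0→∞ = 92.79875 + 6.006 = 98.80475 µg/mL·h
Trapezoidal AUC_0→6.25 (subcutaneous injection):
  [0→0.25]: (0.00+11.02)/2 × 0.25 = 1.3775
  [0.25→3.25]: (11.02+12.77)/2 × 3 = 35.685
  [3.25→6.25]: (12.77+4.48)/2 × 3 = 25.875
  Sum = 62.9375 µg/mL·h
subcutaneous injection tail: 4.48/0.353 = 12.691; AUC_ev,0→∞ = 62.9375 + 12.691 = 75.6285 µg/mL·h
F = (AUC_ev/D_ev)/(AUC_iv/D_iv) = (75.6285/1000)/(98.80475/250) = 0.0756285/0.395219 = 0.1914

F = 0.191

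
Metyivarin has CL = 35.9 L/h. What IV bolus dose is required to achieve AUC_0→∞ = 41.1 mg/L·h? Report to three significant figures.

Dose_iv = CL × AUC_0→∞
     = 35.9 × 41.1 = 1475.49 mg

Dose = 1480 mg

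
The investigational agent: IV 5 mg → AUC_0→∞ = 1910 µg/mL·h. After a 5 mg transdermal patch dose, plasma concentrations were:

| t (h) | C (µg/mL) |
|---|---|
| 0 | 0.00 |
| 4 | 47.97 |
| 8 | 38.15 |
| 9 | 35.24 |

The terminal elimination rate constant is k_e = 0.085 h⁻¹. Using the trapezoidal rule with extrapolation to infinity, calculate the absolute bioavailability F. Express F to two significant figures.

F = 0.38

Trapezoidal AUC_0→9 (transdermal patch):
  [0→4]: (0.00+47.97)/2 × 4 = 95.94
  [4→8]: (47.97+38.15)/2 × 4 = 172.24
  [8→9]: (38.15+35.24)/2 × 1 = 36.695
  Sum = 304.875 µg/mL·h
Tail: C_last/k_e = 35.24/0.085 = 414.588
AUC_0→∞ (transdermal patch) = 304.875 + 414.588 = 719.463 µg/mL·h
F = (AUC_ev/D_ev)/(AUC_iv/D_iv) = (719.463/5)/(1910/5) = 143.8926/382 = 0.3767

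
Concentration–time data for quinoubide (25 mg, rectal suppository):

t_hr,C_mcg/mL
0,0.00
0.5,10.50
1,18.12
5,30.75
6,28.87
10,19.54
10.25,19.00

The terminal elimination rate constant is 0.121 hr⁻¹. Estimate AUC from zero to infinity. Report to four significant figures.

Trapezoidal AUC_0→10.25:
  [0→0.5]: (0.00+10.50)/2 × 0.5 = 2.625
  [0.5→1]: (10.50+18.12)/2 × 0.5 = 7.155
  [1→5]: (18.12+30.75)/2 × 4 = 97.74
  [5→6]: (30.75+28.87)/2 × 1 = 29.81
  [6→10]: (28.87+19.54)/2 × 4 = 96.82
  [10→10.25]: (19.54+19.00)/2 × 0.25 = 4.8175
  Sum = 238.9675 mcg/mL·hr
Extrapolated tail: C_last / k_e = 19.00 / 0.121 = 157.025
AUC_0→∞ = 238.9675 + 157.025 = 395.9925 mcg/mL·hr

AUC = 396.0 mcg/mL·hr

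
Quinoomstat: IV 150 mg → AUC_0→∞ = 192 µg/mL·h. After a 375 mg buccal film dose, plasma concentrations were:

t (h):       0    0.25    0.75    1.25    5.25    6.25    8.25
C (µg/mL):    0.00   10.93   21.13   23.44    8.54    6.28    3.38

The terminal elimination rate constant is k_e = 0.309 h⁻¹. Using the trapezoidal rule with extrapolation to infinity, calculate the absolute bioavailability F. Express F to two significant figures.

Trapezoidal AUC_0→8.25 (buccal film):
  [0→0.25]: (0.00+10.93)/2 × 0.25 = 1.36625
  [0.25→0.75]: (10.93+21.13)/2 × 0.5 = 8.015
  [0.75→1.25]: (21.13+23.44)/2 × 0.5 = 11.1425
  [1.25→5.25]: (23.44+8.54)/2 × 4 = 63.96
  [5.25→6.25]: (8.54+6.28)/2 × 1 = 7.41
  [6.25→8.25]: (6.28+3.38)/2 × 2 = 9.66
  Sum = 101.55375 µg/mL·h
Tail: C_last/k_e = 3.38/0.309 = 10.939
AUC_0→∞ (buccal film) = 101.55375 + 10.939 = 112.49275 µg/mL·h
F = (AUC_ev/D_ev)/(AUC_iv/D_iv) = (112.49275/375)/(192/150) = 0.299981/1.28 = 0.2344

F = 0.23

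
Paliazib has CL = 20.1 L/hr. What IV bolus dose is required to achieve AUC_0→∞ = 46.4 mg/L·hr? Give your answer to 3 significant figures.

Dose_iv = CL × AUC_0→∞
     = 20.1 × 46.4 = 932.64 mg

Dose = 933 mg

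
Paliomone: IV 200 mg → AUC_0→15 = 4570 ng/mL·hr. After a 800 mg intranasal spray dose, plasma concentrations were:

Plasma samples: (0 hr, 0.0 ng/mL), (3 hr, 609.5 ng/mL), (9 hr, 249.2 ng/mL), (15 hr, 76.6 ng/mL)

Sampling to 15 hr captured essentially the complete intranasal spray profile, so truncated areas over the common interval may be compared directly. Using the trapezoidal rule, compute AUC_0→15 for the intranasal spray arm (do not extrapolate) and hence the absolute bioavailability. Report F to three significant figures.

F = 0.244

Trapezoidal AUC_0→15 (intranasal spray):
  [0→3]: (0.0+609.5)/2 × 3 = 914.25
  [3→9]: (609.5+249.2)/2 × 6 = 2576.1
  [9→15]: (249.2+76.6)/2 × 6 = 977.4
  Sum = 4467.75 ng/mL·hr
F = (AUC_ev/D_ev)/(AUC_iv/D_iv) = (4467.75/800)/(4570/200) = 5.5846875/22.85 = 0.2444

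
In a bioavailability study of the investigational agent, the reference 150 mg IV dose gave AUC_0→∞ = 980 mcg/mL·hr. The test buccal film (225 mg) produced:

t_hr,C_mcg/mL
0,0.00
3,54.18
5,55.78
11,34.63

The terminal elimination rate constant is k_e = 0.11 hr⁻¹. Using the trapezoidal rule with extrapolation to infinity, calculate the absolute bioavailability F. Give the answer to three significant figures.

Trapezoidal AUC_0→11 (buccal film):
  [0→3]: (0.00+54.18)/2 × 3 = 81.27
  [3→5]: (54.18+55.78)/2 × 2 = 109.96
  [5→11]: (55.78+34.63)/2 × 6 = 271.23
  Sum = 462.46 mcg/mL·hr
Tail: C_last/k_e = 34.63/0.11 = 314.818
AUC_0→∞ (buccal film) = 462.46 + 314.818 = 777.278 mcg/mL·hr
F = (AUC_ev/D_ev)/(AUC_iv/D_iv) = (777.278/225)/(980/150) = 3.45457/6.53333 = 0.5288

F = 0.529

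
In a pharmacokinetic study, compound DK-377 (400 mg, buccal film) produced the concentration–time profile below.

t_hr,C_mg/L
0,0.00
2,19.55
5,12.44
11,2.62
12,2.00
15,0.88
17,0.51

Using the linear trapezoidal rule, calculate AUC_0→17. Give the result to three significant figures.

Trapezoidal AUC_0→17:
  [0→2]: (0.00+19.55)/2 × 2 = 19.55
  [2→5]: (19.55+12.44)/2 × 3 = 47.985
  [5→11]: (12.44+2.62)/2 × 6 = 45.18
  [11→12]: (2.62+2.00)/2 × 1 = 2.31
  [12→15]: (2.00+0.88)/2 × 3 = 4.32
  [15→17]: (0.88+0.51)/2 × 2 = 1.39
  Sum = 120.735 mg/L·hr

AUC = 121 mg/L·hr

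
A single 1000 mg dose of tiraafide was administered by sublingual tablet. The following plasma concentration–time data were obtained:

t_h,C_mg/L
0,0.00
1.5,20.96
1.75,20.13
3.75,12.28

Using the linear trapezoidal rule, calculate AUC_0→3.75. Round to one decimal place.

Trapezoidal AUC_0→3.75:
  [0→1.5]: (0.00+20.96)/2 × 1.5 = 15.72
  [1.5→1.75]: (20.96+20.13)/2 × 0.25 = 5.13625
  [1.75→3.75]: (20.13+12.28)/2 × 2 = 32.41
  Sum = 53.26625 mg/L·h

AUC = 53.3 mg/L·h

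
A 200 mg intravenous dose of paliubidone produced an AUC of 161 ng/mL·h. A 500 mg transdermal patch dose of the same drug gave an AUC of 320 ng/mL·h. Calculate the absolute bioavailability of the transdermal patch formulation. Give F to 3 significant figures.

F = 0.795

F = (AUC_ev / D_ev) / (AUC_iv / D_iv)
  = (320/500) / (161/200)
  = 0.64 / 0.805 = 0.7950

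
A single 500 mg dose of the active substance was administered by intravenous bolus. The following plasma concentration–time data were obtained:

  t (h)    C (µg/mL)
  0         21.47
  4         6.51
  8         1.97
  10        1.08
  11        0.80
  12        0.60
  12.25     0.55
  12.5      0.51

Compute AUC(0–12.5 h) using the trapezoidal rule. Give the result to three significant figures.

AUC = 77.9 µg/mL·h

Trapezoidal AUC_0→12.5:
  [0→4]: (21.47+6.51)/2 × 4 = 55.96
  [4→8]: (6.51+1.97)/2 × 4 = 16.96
  [8→10]: (1.97+1.08)/2 × 2 = 3.05
  [10→11]: (1.08+0.80)/2 × 1 = 0.94
  [11→12]: (0.80+0.60)/2 × 1 = 0.7
  [12→12.25]: (0.60+0.55)/2 × 0.25 = 0.14375
  [12.25→12.5]: (0.55+0.51)/2 × 0.25 = 0.1325
  Sum = 77.88625 µg/mL·h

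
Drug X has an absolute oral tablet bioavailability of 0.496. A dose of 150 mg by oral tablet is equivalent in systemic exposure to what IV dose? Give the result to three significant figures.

D_iv = 74.4 mg

Systemic exposure from an extravascular dose = F × D_ev, so the equivalent IV dose is F × D_ev.
D_iv = F × D_ev = 0.496 × 150 = 74.4 mg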